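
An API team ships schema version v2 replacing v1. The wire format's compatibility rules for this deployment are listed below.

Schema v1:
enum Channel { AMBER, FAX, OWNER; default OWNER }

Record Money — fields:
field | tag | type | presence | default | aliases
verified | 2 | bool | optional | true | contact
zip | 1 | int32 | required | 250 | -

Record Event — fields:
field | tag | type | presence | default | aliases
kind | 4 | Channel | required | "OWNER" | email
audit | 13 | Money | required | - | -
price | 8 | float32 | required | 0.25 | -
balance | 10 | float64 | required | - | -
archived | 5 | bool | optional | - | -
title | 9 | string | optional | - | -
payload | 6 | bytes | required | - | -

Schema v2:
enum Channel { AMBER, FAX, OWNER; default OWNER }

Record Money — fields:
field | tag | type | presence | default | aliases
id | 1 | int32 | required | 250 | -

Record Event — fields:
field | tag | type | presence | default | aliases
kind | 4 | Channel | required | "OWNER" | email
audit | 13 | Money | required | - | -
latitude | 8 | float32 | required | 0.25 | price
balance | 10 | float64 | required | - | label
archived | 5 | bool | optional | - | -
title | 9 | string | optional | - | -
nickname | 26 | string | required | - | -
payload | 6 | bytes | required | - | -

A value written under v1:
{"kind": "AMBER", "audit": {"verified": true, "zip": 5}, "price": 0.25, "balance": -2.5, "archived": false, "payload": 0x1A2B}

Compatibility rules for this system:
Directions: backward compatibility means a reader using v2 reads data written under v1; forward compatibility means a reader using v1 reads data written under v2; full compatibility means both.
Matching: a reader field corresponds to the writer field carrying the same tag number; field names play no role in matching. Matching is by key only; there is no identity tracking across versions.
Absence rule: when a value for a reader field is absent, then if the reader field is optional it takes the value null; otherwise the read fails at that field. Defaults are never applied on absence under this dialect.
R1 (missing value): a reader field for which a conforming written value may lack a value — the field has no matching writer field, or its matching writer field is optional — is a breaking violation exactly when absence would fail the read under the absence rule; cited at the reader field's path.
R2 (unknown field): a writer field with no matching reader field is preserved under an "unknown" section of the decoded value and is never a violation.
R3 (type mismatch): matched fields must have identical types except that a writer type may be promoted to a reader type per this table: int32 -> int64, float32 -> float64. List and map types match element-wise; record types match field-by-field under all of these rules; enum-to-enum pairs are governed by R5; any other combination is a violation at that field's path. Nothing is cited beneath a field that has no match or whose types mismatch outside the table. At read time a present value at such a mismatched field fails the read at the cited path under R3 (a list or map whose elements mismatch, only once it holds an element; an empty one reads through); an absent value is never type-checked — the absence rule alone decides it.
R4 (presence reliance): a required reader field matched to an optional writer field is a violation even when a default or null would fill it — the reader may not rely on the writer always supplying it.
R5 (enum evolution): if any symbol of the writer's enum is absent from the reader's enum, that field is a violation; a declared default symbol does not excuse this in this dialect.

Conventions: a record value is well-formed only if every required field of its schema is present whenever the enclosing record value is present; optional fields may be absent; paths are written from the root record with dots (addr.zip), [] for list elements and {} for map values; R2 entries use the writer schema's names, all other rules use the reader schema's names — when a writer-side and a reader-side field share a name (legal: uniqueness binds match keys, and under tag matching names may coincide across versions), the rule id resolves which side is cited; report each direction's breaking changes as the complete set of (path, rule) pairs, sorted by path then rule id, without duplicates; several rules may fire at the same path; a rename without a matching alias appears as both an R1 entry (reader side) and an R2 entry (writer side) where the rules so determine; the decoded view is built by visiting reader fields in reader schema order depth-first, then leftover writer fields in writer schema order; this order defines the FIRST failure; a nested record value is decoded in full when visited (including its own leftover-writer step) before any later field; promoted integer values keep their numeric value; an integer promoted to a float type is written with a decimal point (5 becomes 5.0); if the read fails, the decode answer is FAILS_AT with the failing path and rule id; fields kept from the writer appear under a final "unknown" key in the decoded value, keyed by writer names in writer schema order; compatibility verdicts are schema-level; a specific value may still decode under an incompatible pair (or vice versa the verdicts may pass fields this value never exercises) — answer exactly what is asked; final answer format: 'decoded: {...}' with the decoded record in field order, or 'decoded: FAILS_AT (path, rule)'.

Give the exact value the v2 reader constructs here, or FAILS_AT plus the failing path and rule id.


decoded: FAILS_AT (nickname, R1)

each type pair in Event: writer, then reader
migrating the Event value to v2:
  kind := "AMBER"
  audit.id := 5 (from writer zip)
  writer audit.verified: kept under "unknown"
  latitude := 0.25 (from writer price)
  balance := -2.5
  archived := false
  title := null (absent, optional -> null)
  read fails at nickname under R1 (no fill)
  => FAILS_AT (nickname, R1)
checking off the Event differences that do not matter here:
  removed field verified from record Money -> triggers nothing under the printed rules; the Event answer is the same either way
  renamed field zip to id in record Money -> triggers nothing under the printed rules; the Event answer is the same either way
  renamed field price to latitude in record Event (alias price declared on the renamed field) -> triggers nothing under the printed rules; the Event answer is the same either way


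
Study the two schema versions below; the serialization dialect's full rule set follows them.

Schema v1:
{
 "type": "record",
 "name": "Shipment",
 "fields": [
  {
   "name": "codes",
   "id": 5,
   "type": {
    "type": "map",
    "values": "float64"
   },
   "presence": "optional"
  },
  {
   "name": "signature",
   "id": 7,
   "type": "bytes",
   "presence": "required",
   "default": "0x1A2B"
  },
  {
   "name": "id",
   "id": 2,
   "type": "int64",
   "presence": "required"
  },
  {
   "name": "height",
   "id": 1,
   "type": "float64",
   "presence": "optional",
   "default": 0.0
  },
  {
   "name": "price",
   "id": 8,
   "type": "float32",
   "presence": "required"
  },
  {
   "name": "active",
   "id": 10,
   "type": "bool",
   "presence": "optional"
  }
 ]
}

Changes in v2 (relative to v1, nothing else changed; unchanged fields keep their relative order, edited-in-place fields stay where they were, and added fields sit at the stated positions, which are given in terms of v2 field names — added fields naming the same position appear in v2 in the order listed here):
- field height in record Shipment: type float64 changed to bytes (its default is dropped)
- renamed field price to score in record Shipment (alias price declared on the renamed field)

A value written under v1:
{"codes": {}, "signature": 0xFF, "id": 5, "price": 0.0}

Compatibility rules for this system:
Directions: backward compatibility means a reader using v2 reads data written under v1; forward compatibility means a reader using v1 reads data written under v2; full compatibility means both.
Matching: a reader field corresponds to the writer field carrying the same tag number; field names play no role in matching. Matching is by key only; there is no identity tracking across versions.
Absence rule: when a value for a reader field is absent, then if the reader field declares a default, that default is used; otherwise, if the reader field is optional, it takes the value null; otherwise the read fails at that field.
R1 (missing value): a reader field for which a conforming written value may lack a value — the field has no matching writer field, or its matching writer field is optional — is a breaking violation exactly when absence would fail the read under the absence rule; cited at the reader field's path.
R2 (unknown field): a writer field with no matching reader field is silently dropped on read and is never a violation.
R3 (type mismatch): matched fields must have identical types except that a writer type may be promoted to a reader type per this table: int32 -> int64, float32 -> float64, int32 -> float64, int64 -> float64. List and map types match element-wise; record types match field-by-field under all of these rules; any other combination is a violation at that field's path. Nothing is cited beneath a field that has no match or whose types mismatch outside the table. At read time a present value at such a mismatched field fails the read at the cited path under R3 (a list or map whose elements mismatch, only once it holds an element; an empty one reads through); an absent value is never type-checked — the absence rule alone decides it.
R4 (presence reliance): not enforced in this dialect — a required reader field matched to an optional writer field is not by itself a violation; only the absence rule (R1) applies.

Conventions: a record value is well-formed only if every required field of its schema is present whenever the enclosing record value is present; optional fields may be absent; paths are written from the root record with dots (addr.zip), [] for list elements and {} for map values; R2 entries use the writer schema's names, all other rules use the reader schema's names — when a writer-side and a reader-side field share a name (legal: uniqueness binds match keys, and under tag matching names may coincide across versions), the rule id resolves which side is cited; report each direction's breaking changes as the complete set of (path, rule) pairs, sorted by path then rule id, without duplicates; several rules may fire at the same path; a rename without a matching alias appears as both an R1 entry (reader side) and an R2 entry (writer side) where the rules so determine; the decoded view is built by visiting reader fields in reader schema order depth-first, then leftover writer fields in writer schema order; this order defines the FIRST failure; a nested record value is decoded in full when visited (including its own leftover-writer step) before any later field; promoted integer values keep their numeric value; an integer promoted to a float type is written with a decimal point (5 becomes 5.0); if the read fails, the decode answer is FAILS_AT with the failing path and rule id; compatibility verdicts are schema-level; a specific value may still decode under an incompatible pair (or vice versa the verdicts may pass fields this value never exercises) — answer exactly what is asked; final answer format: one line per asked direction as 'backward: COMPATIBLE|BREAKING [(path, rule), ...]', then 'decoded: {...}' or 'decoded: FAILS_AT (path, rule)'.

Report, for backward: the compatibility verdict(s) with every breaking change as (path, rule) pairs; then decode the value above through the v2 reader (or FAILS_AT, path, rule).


each type pair in Shipment: writer, then reader
backward on Shipment — v2 reading data written by v1:
  writer optional, map<string, float64> -> map<string, float64>: reader codes maps from writer codes
  writer required, bytes -> bytes: reader signature maps from writer signature
  writer required, int64 -> int64: reader id maps from writer id
  writer optional, float64 -> bytes: reader height maps from writer height
  writer required, float32 -> float32: reader score maps from writer price
  writer optional, bool -> bool: reader active maps from writer active
  R3 fires at height
  => 1 violation(s): backward is BREAKING for Shipment
decode (reader v2):
  codes := {}
  signature := 0xFF
  id := 5
  height := null (not supplied -> null)
  score := 0.0 (from writer price)
  active := null (not supplied -> null)
  => decoded: {"codes": {}, "signature": 0xFF, "id": 5, "height": null, "score": 0.0, "active": null}

backward: BREAKING [(height, R3)]; decoded: {"codes": {}, "signature": 0xFF, "id": 5, "height": null, "score": 0.0, "active": null}


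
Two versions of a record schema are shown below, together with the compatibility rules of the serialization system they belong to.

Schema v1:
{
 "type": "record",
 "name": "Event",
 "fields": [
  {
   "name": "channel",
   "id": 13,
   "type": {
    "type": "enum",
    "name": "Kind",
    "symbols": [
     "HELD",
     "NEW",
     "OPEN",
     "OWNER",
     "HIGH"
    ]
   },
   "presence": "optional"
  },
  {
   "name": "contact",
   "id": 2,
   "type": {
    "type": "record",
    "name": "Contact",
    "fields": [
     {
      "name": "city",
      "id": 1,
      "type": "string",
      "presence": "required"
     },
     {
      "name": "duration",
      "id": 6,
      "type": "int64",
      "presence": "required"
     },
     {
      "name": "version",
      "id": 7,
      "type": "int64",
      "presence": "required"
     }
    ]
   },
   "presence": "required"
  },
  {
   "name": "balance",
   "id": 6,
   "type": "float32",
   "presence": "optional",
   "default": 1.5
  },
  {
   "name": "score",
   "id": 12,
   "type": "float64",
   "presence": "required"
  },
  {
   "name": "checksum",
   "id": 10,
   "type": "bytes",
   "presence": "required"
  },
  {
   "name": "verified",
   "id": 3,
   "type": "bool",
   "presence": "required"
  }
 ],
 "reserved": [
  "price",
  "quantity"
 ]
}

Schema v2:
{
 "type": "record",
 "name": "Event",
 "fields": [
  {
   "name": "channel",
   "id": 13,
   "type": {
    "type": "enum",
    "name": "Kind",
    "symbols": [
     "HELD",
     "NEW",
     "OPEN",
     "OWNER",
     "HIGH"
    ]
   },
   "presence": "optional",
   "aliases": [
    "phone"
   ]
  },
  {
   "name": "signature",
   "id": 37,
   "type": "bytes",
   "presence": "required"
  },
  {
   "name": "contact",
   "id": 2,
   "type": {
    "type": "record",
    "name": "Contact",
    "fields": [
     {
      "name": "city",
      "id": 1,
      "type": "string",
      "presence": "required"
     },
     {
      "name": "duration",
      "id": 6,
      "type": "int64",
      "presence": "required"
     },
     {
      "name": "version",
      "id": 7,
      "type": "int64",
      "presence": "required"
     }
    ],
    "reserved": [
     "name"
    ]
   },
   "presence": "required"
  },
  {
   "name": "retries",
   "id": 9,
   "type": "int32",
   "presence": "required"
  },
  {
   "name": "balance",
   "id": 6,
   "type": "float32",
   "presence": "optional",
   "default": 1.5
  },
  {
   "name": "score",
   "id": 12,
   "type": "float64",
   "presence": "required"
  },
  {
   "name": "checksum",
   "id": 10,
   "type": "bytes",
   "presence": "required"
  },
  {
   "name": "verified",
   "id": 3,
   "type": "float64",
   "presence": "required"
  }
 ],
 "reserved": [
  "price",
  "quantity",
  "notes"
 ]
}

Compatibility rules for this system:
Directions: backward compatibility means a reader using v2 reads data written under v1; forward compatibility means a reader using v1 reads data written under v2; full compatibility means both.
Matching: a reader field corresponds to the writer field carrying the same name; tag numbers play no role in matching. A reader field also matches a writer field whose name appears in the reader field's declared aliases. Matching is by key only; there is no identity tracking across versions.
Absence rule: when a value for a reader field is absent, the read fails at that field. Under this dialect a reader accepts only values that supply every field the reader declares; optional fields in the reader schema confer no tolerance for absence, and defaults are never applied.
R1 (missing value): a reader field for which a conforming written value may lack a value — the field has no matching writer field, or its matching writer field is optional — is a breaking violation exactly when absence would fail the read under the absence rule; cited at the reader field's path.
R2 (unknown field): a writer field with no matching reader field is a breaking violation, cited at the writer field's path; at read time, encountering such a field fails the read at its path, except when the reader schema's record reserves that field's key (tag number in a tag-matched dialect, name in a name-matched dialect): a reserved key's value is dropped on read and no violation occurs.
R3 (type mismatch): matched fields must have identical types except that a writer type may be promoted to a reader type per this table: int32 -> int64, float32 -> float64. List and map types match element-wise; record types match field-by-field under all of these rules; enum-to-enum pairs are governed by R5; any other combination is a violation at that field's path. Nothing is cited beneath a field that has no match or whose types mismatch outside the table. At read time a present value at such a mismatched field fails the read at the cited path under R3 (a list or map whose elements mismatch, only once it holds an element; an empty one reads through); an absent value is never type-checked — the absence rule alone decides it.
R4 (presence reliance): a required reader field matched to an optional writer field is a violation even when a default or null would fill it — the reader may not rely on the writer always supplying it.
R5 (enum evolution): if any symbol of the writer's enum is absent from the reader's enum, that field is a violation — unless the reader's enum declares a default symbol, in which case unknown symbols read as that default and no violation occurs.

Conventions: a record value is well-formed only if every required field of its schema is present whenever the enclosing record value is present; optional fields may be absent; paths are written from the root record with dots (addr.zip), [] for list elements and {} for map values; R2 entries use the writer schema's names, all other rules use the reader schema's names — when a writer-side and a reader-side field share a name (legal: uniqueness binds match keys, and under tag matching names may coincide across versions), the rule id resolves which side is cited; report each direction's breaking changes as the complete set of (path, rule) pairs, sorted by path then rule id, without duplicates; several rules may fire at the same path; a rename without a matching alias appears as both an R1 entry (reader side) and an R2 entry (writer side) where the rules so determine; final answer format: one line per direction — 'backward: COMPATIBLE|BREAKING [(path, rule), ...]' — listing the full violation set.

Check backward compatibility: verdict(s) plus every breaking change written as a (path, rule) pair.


backward: BREAKING [(balance, R1), (channel, R1), (retries, R1), (signature, R1), (verified, R3)]

the writer's type comes first in each Event pair
backward on Event — v2 reading data written by v1:
  channel: Kind -> Kind, writer optional; from channel
  signature: no writer match
  contact: Contact -> Contact, writer required; from contact
  retries: no writer match
  balance: float32 -> float32, writer optional; from balance
  score: float64 -> float64, writer required; from score
  checksum: bytes -> bytes, writer required; from checksum
  verified: bool -> float64, writer required; from verified
  contact.city: string -> string, writer required; from contact.city
  contact.duration: int64 -> int64, writer required; from contact.duration
  contact.version: int64 -> int64, writer required; from contact.version
  R1 fires at balance
  R1 fires at channel
  R1 fires at retries
  R1 fires at signature
  R3 fires at verified
  backward on Event therefore BREAKING (5)


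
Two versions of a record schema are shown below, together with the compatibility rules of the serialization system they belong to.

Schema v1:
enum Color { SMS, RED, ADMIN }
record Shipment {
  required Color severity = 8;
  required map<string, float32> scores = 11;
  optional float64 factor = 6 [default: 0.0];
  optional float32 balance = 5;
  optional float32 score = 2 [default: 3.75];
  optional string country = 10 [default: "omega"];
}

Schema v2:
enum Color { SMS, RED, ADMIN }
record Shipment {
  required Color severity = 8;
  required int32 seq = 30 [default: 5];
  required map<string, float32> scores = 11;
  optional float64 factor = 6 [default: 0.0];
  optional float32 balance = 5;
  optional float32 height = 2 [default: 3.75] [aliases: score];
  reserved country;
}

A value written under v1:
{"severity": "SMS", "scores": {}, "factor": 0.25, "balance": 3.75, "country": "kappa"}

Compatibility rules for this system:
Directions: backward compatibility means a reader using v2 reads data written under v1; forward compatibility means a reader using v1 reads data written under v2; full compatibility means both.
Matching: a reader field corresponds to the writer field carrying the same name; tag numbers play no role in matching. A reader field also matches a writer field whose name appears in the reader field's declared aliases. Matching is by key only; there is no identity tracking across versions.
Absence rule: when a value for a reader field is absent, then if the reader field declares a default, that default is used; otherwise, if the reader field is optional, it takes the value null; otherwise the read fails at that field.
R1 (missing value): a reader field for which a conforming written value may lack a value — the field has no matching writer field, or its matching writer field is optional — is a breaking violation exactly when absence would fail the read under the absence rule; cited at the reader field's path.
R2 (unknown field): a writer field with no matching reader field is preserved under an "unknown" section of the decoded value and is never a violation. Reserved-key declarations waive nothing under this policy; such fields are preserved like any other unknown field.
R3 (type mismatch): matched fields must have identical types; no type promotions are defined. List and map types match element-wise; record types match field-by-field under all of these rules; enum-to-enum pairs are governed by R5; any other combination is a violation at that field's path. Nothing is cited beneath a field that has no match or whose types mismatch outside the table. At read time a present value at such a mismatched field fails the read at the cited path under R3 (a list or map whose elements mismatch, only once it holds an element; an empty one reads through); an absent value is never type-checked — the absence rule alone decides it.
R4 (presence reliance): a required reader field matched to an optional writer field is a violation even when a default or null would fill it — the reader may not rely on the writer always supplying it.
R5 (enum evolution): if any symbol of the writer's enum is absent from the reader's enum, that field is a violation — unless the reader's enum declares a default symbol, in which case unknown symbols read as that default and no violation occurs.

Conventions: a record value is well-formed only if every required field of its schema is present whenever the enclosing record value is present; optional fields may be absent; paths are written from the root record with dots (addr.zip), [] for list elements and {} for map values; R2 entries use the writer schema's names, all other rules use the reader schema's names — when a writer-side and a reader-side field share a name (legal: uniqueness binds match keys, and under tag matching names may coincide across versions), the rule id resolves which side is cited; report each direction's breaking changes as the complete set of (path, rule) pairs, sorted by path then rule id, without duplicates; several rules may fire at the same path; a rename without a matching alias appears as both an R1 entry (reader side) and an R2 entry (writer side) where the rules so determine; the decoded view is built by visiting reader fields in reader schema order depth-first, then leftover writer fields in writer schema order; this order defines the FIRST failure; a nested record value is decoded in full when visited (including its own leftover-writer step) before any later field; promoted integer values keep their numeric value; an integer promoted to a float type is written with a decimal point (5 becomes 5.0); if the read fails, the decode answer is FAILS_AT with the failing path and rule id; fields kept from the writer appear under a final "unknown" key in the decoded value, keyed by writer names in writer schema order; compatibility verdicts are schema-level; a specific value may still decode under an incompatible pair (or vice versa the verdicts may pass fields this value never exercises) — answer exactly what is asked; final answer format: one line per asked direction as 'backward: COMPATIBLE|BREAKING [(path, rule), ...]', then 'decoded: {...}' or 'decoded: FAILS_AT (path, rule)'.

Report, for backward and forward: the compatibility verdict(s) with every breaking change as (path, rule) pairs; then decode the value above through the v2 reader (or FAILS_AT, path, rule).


backward: COMPATIBLE []; forward: COMPATIBLE []; decoded: {"severity": "SMS", "seq": 5, "scores": {}, "factor": 0.25, "balance": 3.75, "height": 3.75, "unknown": {"country": "kappa"}}

arrows below run writer -> reader for Shipment
backward analysis of Shipment with v2 as reader and v1 as writer:
  severity: paired with writer severity (Color -> Color; writer required)
  seq: no writer match
  scores: paired with writer scores (map<string, float32> -> map<string, float32>; writer required)
  factor: paired with writer factor (float64 -> float64; writer optional)
  balance: paired with writer balance (float32 -> float32; writer optional)
  height: paired with writer score (float32 -> float32; writer optional)
  leftover writer field: country
  => backward verdict for Shipment: COMPATIBLE, no violations
forward analysis of Shipment with v1 as reader and v2 as writer:
  severity: paired with writer severity (Color -> Color; writer required)
  scores: paired with writer scores (map<string, float32> -> map<string, float32>; writer required)
  factor: paired with writer factor (float64 -> float64; writer optional)
  balance: paired with writer balance (float32 -> float32; writer optional)
  score: no writer match
  country: no writer match
  leftover writer field: seq
  leftover writer field: height
  => forward verdict for Shipment: COMPATIBLE, no violations
decoding the Shipment value with the v2 reader:
  severity := "SMS"
  seq := 5 (no value, default fills)
  scores := {}
  factor := 0.25
  balance := 3.75
  height := 3.75 (no value, default fills)
  writer country: kept under "unknown"
  => decoded: {"severity": "SMS", "seq": 5, "scores": {}, "factor": 0.25, "balance": 3.75, "height": 3.75, "unknown": {"country": "kappa"}}


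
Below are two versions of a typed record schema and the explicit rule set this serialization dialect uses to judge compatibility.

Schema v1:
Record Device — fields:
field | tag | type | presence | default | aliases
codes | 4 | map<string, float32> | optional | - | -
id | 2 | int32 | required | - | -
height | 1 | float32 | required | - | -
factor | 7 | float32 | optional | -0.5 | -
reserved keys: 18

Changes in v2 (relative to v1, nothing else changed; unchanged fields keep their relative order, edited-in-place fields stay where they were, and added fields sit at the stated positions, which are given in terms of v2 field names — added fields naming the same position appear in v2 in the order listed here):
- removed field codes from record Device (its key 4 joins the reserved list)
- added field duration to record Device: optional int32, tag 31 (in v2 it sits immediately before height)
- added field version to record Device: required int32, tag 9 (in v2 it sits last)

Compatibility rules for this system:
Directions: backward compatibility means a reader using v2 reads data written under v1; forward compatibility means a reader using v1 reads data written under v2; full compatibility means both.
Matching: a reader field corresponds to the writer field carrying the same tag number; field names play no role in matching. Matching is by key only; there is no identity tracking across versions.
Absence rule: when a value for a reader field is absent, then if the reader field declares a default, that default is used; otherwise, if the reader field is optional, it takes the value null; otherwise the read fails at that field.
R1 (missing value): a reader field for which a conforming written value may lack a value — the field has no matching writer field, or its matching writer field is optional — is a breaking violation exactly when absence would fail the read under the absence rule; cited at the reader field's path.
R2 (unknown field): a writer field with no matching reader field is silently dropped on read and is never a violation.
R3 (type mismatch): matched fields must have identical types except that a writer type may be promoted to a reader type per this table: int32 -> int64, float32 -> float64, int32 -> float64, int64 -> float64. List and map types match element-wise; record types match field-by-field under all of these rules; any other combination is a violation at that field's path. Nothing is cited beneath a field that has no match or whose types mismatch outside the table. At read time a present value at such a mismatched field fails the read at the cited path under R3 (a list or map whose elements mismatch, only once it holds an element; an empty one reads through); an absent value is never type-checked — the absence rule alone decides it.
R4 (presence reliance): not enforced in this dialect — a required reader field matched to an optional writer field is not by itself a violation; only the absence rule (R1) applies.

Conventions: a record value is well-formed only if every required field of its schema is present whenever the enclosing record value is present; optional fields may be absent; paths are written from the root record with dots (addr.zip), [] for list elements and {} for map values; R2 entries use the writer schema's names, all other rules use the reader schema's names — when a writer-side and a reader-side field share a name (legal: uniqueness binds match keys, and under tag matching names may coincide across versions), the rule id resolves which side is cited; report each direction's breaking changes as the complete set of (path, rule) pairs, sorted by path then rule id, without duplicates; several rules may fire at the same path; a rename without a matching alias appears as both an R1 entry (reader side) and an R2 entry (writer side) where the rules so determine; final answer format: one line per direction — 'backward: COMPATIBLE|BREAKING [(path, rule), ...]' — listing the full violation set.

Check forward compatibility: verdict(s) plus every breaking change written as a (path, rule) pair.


forward: COMPATIBLE []

in Device below, arrows point writer -> reader
forward pass over Device, reader schema v1, writer schema v2:
  no writer field matches reader codes
  id: paired with writer id (int32 -> int32; writer required)
  height: paired with writer height (float32 -> float32; writer required)
  factor: paired with writer factor (float32 -> float32; writer optional)
  duration (writer side), unknown to reader
  version (writer side), unknown to reader
  nothing fires on Device: forward is COMPATIBLE
checking off the Device differences that do not matter here:
  removed field codes from record Device (its key 4 joins the reserved list) -> inert for the asked Device verdict: nothing fires
  added field version to record Device: required int32, tag 9 (in v2 it sits last) -> fires only in the backward direction of Device, which is not asked here
  added field duration to record Device: optional int32, tag 31 (in v2 it sits immediately before height) -> inert for the asked Device verdict: nothing fires


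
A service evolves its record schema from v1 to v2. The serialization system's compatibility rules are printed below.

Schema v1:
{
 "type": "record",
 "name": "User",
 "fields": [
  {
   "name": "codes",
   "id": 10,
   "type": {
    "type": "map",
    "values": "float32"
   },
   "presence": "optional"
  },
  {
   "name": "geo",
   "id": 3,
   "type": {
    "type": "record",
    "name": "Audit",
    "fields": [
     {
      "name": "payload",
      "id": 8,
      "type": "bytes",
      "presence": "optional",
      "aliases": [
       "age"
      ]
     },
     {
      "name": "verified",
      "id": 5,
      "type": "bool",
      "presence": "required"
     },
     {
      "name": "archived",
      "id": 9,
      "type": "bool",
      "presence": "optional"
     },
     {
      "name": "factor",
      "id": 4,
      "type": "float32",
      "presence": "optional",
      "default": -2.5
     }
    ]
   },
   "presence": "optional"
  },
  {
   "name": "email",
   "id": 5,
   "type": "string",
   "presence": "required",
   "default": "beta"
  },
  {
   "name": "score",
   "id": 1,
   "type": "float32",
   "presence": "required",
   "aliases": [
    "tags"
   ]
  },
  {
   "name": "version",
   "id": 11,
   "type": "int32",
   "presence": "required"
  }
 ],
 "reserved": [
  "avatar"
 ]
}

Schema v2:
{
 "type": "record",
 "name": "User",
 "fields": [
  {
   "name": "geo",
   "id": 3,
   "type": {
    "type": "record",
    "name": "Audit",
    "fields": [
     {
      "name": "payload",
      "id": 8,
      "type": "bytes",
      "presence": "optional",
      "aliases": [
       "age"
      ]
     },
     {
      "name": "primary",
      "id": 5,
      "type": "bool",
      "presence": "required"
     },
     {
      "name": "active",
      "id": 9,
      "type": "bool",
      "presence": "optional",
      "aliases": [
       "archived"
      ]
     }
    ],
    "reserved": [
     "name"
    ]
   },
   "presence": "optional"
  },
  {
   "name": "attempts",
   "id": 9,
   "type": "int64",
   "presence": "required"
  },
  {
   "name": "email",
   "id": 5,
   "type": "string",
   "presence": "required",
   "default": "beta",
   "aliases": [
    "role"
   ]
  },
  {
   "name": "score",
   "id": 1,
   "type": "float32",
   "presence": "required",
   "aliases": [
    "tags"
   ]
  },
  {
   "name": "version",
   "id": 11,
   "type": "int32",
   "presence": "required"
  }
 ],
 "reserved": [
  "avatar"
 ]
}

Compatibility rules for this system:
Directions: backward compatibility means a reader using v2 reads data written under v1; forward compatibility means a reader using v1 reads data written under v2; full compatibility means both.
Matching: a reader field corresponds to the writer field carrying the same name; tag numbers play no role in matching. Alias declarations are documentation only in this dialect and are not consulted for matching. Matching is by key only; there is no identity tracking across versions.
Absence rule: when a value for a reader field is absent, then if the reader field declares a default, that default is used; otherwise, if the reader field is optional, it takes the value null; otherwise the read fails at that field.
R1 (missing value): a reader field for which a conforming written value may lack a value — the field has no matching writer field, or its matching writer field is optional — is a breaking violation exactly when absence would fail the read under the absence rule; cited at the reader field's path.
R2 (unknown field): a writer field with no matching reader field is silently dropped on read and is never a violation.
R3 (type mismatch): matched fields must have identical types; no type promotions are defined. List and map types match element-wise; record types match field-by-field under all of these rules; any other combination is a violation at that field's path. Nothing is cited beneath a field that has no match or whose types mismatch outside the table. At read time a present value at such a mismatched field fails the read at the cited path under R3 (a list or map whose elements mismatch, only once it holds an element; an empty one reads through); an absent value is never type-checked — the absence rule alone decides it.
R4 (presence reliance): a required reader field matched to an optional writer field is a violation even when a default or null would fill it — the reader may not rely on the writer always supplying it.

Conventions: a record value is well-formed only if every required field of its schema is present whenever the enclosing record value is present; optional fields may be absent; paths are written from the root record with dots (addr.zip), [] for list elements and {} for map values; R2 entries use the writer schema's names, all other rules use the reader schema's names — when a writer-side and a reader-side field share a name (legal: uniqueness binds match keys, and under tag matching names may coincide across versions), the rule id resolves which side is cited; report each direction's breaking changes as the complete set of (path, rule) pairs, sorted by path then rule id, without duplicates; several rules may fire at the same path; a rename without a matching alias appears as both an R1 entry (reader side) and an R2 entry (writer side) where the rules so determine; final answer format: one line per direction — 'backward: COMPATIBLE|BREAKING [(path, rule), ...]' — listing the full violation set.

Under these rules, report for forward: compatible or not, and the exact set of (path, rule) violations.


forward: BREAKING [(geo.verified, R1)]

each type pair in User: writer, then reader
forward pass over User, reader schema v1, writer schema v2:
  codes: no writer match
  Audit -> Audit, writer optional: geo aligns to geo
  string -> string, writer required: email aligns to email
  float32 -> float32, writer required: score aligns to score
  int32 -> int32, writer required: version aligns to version
  writer field attempts has no reader counterpart
  bytes -> bytes, writer optional: geo.payload aligns to geo.payload
  geo.verified: no writer match
  geo.archived: no writer match
  geo.factor: no writer match
  writer field geo.primary has no reader counterpart
  writer field geo.active has no reader counterpart
  breaking: (geo.verified, R1)
  => 1 violation(s): forward is BREAKING for User
the rest of the User diff is inert for this question:
  removed field factor from record Audit -> inert for the asked User verdict: nothing fires
  removed field codes from record User -> inert for the asked User verdict: nothing fires
  added field attempts to record User: required int64, tag 9 (in v2 it sits immediately before email) -> its effect on User is confined to the backward direction, not asked
  renamed field archived to active in record Audit (alias archived declared on the renamed field) -> inert for the asked User verdict: nothing fires


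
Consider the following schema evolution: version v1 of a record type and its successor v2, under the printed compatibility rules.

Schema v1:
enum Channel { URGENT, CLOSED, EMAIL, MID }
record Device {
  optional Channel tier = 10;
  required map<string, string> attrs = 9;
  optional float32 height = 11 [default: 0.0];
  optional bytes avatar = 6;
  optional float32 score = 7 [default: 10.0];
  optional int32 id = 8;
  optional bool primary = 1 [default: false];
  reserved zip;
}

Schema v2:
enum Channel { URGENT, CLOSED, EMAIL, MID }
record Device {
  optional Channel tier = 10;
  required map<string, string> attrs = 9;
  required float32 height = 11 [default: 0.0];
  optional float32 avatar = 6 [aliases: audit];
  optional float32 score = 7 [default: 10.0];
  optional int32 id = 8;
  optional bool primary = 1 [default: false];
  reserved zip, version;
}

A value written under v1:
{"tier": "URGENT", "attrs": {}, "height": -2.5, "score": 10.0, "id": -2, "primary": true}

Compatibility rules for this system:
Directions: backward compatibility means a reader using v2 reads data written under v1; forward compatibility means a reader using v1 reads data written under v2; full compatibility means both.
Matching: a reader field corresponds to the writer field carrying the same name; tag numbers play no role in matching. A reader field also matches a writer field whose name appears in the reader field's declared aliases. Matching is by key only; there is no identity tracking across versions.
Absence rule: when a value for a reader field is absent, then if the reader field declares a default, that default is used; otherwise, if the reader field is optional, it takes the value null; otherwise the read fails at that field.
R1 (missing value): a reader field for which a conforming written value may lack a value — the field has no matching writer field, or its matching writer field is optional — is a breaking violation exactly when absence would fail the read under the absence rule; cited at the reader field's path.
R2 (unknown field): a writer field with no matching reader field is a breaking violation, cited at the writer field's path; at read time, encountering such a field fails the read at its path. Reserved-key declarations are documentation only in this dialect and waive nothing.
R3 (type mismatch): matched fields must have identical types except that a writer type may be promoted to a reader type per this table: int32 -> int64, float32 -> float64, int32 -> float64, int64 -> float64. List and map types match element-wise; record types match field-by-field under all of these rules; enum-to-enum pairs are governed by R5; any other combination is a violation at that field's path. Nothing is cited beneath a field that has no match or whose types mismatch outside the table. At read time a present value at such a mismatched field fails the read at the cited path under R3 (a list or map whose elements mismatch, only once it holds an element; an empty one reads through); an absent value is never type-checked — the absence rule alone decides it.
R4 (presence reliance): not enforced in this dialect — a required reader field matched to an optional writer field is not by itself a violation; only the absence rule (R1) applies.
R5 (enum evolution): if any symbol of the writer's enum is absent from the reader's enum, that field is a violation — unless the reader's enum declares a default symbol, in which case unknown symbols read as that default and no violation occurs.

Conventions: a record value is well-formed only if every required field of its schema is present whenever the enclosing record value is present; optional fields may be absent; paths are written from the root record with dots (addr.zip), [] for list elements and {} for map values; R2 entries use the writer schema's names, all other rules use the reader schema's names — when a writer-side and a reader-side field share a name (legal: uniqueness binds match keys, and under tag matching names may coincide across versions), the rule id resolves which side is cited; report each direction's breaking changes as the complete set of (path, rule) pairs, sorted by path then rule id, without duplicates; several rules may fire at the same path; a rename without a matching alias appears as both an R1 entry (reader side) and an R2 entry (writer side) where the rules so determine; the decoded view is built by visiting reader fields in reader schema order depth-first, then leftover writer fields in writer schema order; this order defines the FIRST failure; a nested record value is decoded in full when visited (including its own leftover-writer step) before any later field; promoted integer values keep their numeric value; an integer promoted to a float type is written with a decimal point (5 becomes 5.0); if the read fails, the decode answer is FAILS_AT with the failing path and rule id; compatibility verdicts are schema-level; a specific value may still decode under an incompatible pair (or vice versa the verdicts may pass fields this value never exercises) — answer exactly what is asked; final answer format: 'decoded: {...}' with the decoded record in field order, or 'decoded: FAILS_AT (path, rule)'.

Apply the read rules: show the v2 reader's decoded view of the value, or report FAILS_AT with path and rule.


decoded: {"tier": "URGENT", "attrs": {}, "height": -2.5, "avatar": null, "score": 10.0, "id": -2, "primary": true}

the writer's type comes first in each Device pair
decoding the Device value with the v2 reader:
  tier := "URGENT"
  attrs := {}
  height := -2.5
  avatar := null (not supplied -> null)
  score := 10.0
  id := -2
  primary := true
  => decoded: {"tier": "URGENT", "attrs": {}, "height": -2.5, "avatar": null, "score": 10.0, "id": -2, "primary": true}
diffs on Device not affecting the asked answer:
  field height in record Device: optional changed to required -> no rule fires on it and the decoded Device view is identical with or without it
  field avatar in record Device: type bytes changed to float32 -> shifts the Device verdicts, not this decode
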